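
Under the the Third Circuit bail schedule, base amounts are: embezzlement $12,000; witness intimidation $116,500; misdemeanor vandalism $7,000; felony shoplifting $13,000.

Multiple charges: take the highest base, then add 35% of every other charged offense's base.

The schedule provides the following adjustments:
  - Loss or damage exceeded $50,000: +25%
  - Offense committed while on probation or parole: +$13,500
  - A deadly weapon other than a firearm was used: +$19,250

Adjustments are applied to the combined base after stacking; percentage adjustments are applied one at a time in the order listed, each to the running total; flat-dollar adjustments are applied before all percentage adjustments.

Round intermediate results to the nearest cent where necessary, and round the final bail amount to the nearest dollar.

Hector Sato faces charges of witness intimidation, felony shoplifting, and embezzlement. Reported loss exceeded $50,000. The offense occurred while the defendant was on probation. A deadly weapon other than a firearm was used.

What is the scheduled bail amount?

$197,500

Base amounts from the schedule: witness intimidation $116,500; felony shoplifting $13,000; embezzlement $12,000.
Stacking rule: highest base plus 35% of each additional charge. Highest is witness intimidation at $116,500. Additional: $13,000 × 35% = $4,550; $12,000 × 35% = $4,200. Combined base = $116,500 + $8,750 = $125,250.
Offense committed while on probation or parole (+$13,500 flat): $125,250 + $13,500 = $138,750.
A deadly weapon other than a firearm was used (+$19,250 flat): $138,750 + $19,250 = $158,000.
Loss or damage exceeded $50,000 (+25%): $158,000 × 1.25 = $197,500.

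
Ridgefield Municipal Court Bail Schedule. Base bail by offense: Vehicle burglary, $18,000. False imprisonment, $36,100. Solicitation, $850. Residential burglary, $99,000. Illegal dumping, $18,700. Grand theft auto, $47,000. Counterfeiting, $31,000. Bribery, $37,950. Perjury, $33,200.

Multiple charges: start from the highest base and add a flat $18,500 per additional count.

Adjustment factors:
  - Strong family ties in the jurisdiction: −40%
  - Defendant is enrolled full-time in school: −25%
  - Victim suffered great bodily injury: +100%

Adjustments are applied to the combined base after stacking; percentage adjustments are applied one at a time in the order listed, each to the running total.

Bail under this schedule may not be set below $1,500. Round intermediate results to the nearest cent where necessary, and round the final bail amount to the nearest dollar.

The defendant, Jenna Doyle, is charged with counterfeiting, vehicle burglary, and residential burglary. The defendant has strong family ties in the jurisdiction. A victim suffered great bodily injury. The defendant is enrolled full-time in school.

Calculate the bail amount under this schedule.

Base amounts from the schedule: counterfeiting $31,000; vehicle burglary $18,000; residential burglary $99,000.
Stacking rule: highest base plus $18,500 per additional charge. Highest is residential burglary at $99,000; 2 additional charges → +$37,000. Combined base = $136,000.
Strong family ties in the jurisdiction (−40%): $136,000 × 0.6 = $81,600.
Defendant is enrolled full-time in school (−25%): $81,600 × 0.75 = $61,200.
Victim suffered great bodily injury (+100%): $61,200 × 2 = $122,400.
$122,400 is at or above the $1,500 minimum.

$122,400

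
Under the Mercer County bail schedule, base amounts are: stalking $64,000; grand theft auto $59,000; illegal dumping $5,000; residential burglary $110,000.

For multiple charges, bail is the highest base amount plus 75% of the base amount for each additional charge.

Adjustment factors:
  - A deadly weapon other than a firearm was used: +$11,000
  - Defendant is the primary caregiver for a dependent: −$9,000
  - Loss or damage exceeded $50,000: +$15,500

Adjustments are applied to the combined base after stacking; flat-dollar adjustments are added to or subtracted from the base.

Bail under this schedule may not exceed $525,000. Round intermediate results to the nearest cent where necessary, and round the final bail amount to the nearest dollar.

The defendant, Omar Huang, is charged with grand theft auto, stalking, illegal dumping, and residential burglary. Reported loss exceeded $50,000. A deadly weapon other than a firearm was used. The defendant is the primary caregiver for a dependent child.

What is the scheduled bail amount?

$223,500

Base amounts from the schedule: grand theft auto $59,000; stalking $64,000; illegal dumping $5,000; residential burglary $110,000.
Stacking rule: highest base plus 75% of each additional charge. Highest is residential burglary at $110,000. Additional: $59,000 × 75% = $44,250; $64,000 × 75% = $48,000; $5,000 × 75% = $3,750. Combined base = $110,000 + $96,000 = $206,000.
A deadly weapon other than a firearm was used (+$11,000 flat): $206,000 + $11,000 = $217,000.
Defendant is the primary caregiver for a dependent (−$9,000 flat): $217,000 − $9,000 = $208,000.
Loss or damage exceeded $50,000 (+$15,500 flat): $208,000 + $15,500 = $223,500.
$223,500 is within the $525,000 maximum.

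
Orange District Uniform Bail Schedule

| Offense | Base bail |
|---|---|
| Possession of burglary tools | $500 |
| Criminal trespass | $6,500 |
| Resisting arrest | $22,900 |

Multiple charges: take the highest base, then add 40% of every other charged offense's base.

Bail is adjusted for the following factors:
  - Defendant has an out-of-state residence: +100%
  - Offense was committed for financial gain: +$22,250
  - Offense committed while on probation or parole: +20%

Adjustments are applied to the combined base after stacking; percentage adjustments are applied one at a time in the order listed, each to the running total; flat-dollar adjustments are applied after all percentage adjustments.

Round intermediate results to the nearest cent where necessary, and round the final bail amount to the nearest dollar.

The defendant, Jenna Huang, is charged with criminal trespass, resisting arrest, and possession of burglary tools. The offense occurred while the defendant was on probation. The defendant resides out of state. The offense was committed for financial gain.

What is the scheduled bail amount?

Base amounts from the schedule: criminal trespass $6,500; resisting arrest $22,900; possession of burglary tools $500.
Stacking rule: highest base plus 40% of each additional charge. Highest is resisting arrest at $22,900. Additional: $6,500 × 40% = $2,600; $500 × 40% = $200. Combined base = $22,900 + $2,800 = $25,700.
Defendant has an out-of-state residence (+100%): $25,700 × 2 = $51,400.
Offense committed while on probation or parole (+20%): $51,400 × 1.2 = $61,680.
Offense was committed for financial gain (+$22,250 flat): $61,680 + $22,250 = $83,930.

$83,930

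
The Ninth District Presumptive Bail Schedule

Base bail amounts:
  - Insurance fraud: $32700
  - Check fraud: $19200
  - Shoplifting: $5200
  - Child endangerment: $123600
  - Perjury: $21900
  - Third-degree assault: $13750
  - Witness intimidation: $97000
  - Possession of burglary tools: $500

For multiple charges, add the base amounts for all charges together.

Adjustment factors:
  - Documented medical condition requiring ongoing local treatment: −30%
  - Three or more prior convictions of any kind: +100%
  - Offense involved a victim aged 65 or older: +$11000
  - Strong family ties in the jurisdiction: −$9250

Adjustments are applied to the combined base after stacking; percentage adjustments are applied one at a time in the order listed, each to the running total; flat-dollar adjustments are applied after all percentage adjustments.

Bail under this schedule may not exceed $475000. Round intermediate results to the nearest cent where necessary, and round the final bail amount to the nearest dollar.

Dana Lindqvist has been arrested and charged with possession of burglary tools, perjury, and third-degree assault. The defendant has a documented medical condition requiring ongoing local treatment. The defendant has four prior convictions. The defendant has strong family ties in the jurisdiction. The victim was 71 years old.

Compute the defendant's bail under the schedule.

Base amounts from the schedule: possession of burglary tools $500; perjury $21900; third-degree assault $13750.
Stacking rule: sum of all bases. $500 + $21900 + $13750 = $36150.
Documented medical condition requiring ongoing local treatment (−30%): $36150 × 0.7 = $25305.
Three or more prior convictions of any kind (+100%): $25305 × 2 = $50610.
Offense involved a victim aged 65 or older (+$11000 flat): $50610 + $11000 = $61610.
Strong family ties in the jurisdiction (−$9250 flat): $61610 − $9250 = $52360.
$52360 is within the $475000 maximum.

$52360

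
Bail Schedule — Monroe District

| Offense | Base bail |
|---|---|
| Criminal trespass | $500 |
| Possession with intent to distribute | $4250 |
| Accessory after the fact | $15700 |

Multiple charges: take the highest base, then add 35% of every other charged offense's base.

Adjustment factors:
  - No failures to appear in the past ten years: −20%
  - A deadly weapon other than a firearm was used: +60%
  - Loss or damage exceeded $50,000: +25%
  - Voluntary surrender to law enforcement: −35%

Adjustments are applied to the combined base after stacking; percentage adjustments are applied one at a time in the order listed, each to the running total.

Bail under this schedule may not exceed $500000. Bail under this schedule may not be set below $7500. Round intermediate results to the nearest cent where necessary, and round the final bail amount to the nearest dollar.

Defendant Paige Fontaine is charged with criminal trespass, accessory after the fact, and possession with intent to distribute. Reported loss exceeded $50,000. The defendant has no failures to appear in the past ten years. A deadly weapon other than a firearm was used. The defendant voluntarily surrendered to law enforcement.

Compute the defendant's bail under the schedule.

$18057

Base amounts from the schedule: criminal trespass $500; accessory after the fact $15700; possession with intent to distribute $4250.
Stacking rule: highest base plus 35% of each additional charge. Highest is accessory after the fact at $15700. Additional: $500 × 35% = $175; $4250 × 35% = $1487.50. Combined base = $15700 + $1662.50 = $17362.50.
No failures to appear in the past ten years (−20%): $17362.50 × 0.8 = $13890.
A deadly weapon other than a firearm was used (+60%): $13890 × 1.6 = $22224.
Loss or damage exceeded $50,000 (+25%): $22224 × 1.25 = $27780.
Voluntary surrender to law enforcement (−35%): $27780 × 0.65 = $18057.
$18057 is within the $500000 maximum.
$18057 is at or above the $7500 minimum.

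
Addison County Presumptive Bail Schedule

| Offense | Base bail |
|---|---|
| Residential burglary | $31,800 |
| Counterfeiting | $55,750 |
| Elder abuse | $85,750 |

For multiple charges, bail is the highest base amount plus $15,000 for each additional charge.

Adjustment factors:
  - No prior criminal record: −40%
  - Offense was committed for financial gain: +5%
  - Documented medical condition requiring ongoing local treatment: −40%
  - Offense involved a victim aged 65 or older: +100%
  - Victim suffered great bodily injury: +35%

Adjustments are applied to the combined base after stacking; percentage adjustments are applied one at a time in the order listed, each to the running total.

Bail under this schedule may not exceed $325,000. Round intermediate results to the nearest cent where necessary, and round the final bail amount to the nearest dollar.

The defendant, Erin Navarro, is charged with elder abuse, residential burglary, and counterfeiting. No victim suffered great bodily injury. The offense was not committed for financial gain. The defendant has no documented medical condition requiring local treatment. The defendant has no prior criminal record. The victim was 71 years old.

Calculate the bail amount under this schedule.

$138,900

Base amounts from the schedule: elder abuse $85,750; residential burglary $31,800; counterfeiting $55,750.
Stacking rule: highest base plus $15,000 per additional charge. Highest is elder abuse at $85,750; 2 additional charges → +$30,000. Combined base = $115,750.
No prior criminal record (−40%): $115,750 × 0.6 = $69,450.
Offense involved a victim aged 65 or older (+100%): $69,450 × 2 = $138,900.
$138,900 is within the $325,000 maximum.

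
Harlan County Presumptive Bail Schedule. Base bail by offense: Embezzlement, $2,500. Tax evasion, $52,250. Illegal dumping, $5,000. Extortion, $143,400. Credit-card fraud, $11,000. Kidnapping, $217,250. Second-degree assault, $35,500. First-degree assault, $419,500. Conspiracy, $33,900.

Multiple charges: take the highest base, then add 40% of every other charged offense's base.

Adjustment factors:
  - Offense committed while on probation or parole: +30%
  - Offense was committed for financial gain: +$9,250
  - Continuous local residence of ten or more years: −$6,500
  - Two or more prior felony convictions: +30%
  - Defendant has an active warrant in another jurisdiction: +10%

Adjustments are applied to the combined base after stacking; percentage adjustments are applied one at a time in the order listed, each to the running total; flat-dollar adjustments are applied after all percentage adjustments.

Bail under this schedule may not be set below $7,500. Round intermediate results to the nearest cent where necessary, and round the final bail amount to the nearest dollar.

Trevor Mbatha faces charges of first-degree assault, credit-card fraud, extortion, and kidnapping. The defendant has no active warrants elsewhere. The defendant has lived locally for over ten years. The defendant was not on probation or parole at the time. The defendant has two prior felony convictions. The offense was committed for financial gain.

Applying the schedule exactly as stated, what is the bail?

$741,358

Base amounts from the schedule: first-degree assault $419,500; credit-card fraud $11,000; extortion $143,400; kidnapping $217,250.
Stacking rule: highest base plus 40% of each additional charge. Highest is first-degree assault at $419,500. Additional: $11,000 × 40% = $4,400; $143,400 × 40% = $57,360; $217,250 × 40% = $86,900. Combined base = $419,500 + $148,660 = $568,160.
Two or more prior felony convictions (+30%): $568,160 × 1.3 = $738,608.
Offense was committed for financial gain (+$9,250 flat): $738,608 + $9,250 = $747,858.
Continuous local residence of ten or more years (−$6,500 flat): $747,858 − $6,500 = $741,358.
$741,358 is at or above the $7,500 minimum.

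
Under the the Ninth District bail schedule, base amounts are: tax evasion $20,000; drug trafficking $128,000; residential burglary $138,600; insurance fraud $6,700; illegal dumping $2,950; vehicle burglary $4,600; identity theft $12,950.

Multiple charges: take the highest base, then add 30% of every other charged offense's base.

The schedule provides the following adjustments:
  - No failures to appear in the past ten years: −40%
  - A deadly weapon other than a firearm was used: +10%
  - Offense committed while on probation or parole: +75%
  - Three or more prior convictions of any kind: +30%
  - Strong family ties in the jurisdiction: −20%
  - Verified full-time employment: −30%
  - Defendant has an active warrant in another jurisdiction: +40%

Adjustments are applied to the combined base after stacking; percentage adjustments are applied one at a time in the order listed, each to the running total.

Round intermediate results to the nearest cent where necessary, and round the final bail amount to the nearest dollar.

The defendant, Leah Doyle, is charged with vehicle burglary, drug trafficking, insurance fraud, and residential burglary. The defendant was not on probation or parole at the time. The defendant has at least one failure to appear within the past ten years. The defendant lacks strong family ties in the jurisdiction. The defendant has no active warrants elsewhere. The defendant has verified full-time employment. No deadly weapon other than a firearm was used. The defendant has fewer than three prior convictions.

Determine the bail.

$126,273

Base amounts from the schedule: vehicle burglary $4,600; drug trafficking $128,000; insurance fraud $6,700; residential burglary $138,600.
Stacking rule: highest base plus 30% of each additional charge. Highest is residential burglary at $138,600. Additional: $4,600 × 30% = $1,380; $128,000 × 30% = $38,400; $6,700 × 30% = $2,010. Combined base = $138,600 + $41,790 = $180,390.
Verified full-time employment (−30%): $180,390 × 0.7 = $126,273.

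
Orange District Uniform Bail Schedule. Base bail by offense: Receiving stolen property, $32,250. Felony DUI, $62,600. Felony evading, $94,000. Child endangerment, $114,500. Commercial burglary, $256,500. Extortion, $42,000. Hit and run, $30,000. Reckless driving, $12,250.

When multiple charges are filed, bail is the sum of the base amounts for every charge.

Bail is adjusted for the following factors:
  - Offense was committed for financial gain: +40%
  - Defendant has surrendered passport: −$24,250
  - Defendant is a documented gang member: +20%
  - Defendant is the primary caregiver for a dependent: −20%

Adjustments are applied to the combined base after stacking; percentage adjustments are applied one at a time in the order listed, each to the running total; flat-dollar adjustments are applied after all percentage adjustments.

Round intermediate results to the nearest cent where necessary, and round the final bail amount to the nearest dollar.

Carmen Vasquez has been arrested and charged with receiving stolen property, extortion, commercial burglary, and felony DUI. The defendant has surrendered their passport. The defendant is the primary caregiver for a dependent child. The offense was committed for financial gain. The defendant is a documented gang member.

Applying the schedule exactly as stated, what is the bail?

$504,412

Base amounts from the schedule: receiving stolen property $32,250; extortion $42,000; commercial burglary $256,500; felony DUI $62,600.
Stacking rule: sum of all bases. $32,250 + $42,000 + $256,500 + $62,600 = $393,350.
Offense was committed for financial gain (+40%): $393,350 × 1.4 = $550,690.
Defendant is a documented gang member (+20%): $550,690 × 1.2 = $660,828.
Defendant is the primary caregiver for a dependent (−20%): $660,828 × 0.8 = $528,662.40.
Defendant has surrendered passport (−$24,250 flat): $528,662.40 − $24,250 = $504,412.40.
Rounded to the nearest dollar: $504,412.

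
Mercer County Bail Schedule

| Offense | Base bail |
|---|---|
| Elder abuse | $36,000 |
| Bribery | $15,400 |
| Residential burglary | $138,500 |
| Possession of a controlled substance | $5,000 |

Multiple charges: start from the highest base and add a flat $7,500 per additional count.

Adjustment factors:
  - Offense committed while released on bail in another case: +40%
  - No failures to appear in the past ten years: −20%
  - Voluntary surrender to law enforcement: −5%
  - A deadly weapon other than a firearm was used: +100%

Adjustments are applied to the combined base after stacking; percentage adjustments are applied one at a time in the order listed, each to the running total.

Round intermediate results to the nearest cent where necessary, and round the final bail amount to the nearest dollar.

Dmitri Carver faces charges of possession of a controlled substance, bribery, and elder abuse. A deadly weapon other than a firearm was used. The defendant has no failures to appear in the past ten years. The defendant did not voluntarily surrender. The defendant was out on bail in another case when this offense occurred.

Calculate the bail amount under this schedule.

Base amounts from the schedule: possession of a controlled substance $5,000; bribery $15,400; elder abuse $36,000.
Stacking rule: highest base plus $7,500 per additional charge. Highest is elder abuse at $36,000; 2 additional charges → +$15,000. Combined base = $51,000.
Offense committed while released on bail in another case (+40%): $51,000 × 1.4 = $71,400.
No failures to appear in the past ten years (−20%): $71,400 × 0.8 = $57,120.
A deadly weapon other than a firearm was used (+100%): $57,120 × 2 = $114,240.

$114,240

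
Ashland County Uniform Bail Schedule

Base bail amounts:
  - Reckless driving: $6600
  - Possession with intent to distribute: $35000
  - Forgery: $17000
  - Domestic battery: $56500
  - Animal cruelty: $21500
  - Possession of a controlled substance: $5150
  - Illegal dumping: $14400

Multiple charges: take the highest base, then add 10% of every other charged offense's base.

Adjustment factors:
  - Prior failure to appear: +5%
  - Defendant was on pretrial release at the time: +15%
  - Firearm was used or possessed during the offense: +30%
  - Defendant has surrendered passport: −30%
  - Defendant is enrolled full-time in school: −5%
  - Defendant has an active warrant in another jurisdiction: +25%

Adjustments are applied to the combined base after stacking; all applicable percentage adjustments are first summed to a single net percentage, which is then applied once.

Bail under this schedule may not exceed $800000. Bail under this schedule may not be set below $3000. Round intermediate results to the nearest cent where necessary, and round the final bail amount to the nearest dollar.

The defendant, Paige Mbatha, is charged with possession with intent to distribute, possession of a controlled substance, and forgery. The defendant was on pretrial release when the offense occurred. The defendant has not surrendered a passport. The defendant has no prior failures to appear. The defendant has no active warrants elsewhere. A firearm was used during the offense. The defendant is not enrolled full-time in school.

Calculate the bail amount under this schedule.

$53962

Base amounts from the schedule: possession with intent to distribute $35000; possession of a controlled substance $5150; forgery $17000.
Stacking rule: highest base plus 10% of each additional charge. Highest is possession with intent to distribute at $35000. Additional: $5150 × 10% = $515; $17000 × 10% = $1700. Combined base = $35000 + $2215 = $37215.
Net percentage adjustment: +15% +30% = +45%. $37215 × 1.45 = $53961.75.
$53961.75 is within the $800000 maximum.
$53961.75 is at or above the $3000 minimum.
Rounded to the nearest dollar: $53962.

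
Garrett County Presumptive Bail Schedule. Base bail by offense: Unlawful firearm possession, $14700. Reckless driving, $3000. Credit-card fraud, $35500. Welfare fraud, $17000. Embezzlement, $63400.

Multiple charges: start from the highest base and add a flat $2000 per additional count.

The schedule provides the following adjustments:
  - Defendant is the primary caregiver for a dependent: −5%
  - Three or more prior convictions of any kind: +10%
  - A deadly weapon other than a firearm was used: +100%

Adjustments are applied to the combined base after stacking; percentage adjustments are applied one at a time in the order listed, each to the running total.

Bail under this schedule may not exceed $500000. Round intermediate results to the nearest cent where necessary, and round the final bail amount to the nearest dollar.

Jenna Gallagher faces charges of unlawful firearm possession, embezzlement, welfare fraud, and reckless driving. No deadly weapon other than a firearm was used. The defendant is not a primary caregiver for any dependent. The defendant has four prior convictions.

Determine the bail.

$76340

Base amounts from the schedule: unlawful firearm possession $14700; embezzlement $63400; welfare fraud $17000; reckless driving $3000.
Stacking rule: highest base plus $2000 per additional charge. Highest is embezzlement at $63400; 3 additional charges → +$6000. Combined base = $69400.
Three or more prior convictions of any kind (+10%): $69400 × 1.1 = $76340.
$76340 is within the $500000 maximum.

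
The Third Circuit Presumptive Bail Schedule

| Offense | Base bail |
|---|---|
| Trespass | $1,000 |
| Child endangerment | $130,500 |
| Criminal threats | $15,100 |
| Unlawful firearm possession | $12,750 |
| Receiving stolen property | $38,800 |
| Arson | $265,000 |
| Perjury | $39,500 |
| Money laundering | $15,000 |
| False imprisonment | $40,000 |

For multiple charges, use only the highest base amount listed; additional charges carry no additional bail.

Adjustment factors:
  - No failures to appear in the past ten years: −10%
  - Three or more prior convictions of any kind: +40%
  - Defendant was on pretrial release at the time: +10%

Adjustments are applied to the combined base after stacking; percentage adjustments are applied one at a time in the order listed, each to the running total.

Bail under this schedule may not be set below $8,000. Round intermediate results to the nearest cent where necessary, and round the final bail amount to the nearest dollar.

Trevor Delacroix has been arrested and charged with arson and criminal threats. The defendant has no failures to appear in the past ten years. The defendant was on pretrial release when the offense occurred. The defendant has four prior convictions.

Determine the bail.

$367,290

Base amounts from the schedule: arson $265,000; criminal threats $15,100.
Stacking rule: use the highest base only. Highest is arson at $265,000. Combined base = $265,000.
No failures to appear in the past ten years (−10%): $265,000 × 0.9 = $238,500.
Three or more prior convictions of any kind (+40%): $238,500 × 1.4 = $333,900.
Defendant was on pretrial release at the time (+10%): $333,900 × 1.1 = $367,290.
$367,290 is at or above the $8,000 minimum.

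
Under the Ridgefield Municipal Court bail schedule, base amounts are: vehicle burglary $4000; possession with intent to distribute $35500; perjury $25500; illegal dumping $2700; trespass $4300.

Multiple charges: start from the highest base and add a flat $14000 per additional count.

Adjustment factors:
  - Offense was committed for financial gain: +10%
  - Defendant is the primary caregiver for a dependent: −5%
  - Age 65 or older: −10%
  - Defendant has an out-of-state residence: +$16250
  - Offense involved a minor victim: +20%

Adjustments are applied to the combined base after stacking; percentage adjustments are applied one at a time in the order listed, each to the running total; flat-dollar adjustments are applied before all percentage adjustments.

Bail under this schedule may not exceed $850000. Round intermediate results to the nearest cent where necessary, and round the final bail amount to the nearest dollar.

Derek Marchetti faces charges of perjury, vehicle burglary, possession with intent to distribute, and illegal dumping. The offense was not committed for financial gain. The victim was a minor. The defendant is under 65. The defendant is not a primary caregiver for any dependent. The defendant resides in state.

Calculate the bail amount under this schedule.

Base amounts from the schedule: perjury $25500; vehicle burglary $4000; possession with intent to distribute $35500; illegal dumping $2700.
Stacking rule: highest base plus $14000 per additional charge. Highest is possession with intent to distribute at $35500; 3 additional charges → +$42000. Combined base = $77500.
Offense involved a minor victim (+20%): $77500 × 1.2 = $93000.
$93000 is within the $850000 maximum.

$93000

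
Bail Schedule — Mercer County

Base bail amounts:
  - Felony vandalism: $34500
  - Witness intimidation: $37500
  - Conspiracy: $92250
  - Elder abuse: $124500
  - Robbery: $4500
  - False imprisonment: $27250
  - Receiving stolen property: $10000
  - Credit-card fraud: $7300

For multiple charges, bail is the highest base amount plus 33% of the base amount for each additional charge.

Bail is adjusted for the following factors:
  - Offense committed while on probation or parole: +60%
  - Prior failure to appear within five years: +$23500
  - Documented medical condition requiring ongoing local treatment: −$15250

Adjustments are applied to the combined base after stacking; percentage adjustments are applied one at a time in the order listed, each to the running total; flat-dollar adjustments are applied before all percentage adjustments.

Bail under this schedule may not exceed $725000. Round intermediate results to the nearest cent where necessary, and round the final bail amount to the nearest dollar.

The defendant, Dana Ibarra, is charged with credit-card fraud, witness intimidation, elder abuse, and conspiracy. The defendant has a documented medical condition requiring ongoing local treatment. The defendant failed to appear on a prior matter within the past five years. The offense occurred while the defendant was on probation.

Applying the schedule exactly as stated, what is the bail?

Base amounts from the schedule: credit-card fraud $7300; witness intimidation $37500; elder abuse $124500; conspiracy $92250.
Stacking rule: highest base plus 33% of each additional charge. Highest is elder abuse at $124500. Additional: $7300 × 33% = $2409; $37500 × 33% = $12375; $92250 × 33% = $30442.50. Combined base = $124500 + $45226.50 = $169726.50.
Prior failure to appear within five years (+$23500 flat): $169726.50 + $23500 = $193226.50.
Documented medical condition requiring ongoing local treatment (−$15250 flat): $193226.50 − $15250 = $177976.50.
Offense committed while on probation or parole (+60%): $177976.50 × 1.6 = $284762.40.
$284762.40 is within the $725000 maximum.
Rounded to the nearest dollar: $284762.

$284762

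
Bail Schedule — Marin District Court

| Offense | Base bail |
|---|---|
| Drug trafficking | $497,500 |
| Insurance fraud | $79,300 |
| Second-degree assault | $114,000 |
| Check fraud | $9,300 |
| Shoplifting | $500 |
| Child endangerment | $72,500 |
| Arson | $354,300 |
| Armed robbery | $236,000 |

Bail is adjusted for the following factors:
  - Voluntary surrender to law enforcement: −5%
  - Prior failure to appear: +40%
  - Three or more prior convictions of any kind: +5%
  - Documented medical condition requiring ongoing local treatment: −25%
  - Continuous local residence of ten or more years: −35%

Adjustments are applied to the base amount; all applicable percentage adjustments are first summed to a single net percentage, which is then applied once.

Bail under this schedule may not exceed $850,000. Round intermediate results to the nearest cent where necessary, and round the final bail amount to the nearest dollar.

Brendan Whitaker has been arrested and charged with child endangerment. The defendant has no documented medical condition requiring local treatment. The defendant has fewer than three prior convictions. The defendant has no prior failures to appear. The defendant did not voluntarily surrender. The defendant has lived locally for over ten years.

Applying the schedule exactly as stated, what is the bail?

Base amounts from the schedule: child endangerment $72,500.
Single charge. Combined base = $72,500.
Continuous local residence of ten or more years (−35%): $72,500 × 0.65 = $47,125.
$47,125 is within the $850,000 maximum.

$47,125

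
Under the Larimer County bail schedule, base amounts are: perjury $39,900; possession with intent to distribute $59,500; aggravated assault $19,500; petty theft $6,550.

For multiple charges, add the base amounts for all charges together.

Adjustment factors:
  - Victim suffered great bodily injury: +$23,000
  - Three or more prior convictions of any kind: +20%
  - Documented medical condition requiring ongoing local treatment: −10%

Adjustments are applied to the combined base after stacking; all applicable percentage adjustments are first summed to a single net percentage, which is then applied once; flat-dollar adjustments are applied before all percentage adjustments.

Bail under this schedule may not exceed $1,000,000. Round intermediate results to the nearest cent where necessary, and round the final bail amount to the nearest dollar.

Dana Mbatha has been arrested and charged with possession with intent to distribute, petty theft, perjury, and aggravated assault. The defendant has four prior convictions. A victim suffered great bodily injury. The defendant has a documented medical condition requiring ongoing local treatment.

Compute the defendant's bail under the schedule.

Base amounts from the schedule: possession with intent to distribute $59,500; petty theft $6,550; perjury $39,900; aggravated assault $19,500.
Stacking rule: sum of all bases. $59,500 + $6,550 + $39,900 + $19,500 = $125,450.
Victim suffered great bodily injury (+$23,000 flat): $125,450 + $23,000 = $148,450.
Net percentage adjustment: +20% −10% = +10%. $148,450 × 1.1 = $163,295.
$163,295 is within the $1,000,000 maximum.

$163,295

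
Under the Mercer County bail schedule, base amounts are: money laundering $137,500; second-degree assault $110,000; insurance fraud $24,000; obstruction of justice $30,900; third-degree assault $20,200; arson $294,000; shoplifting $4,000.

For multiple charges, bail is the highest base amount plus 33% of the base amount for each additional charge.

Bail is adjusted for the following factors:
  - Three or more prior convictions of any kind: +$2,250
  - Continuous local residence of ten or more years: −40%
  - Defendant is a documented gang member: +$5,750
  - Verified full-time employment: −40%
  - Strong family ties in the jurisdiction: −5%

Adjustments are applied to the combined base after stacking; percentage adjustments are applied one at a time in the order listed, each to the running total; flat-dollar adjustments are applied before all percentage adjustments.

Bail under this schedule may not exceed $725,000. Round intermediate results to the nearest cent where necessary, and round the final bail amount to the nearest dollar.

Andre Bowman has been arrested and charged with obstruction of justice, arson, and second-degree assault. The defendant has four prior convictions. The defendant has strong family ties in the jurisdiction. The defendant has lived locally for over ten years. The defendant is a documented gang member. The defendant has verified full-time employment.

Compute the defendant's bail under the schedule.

$119,186

Base amounts from the schedule: obstruction of justice $30,900; arson $294,000; second-degree assault $110,000.
Stacking rule: highest base plus 33% of each additional charge. Highest is arson at $294,000. Additional: $30,900 × 33% = $10,197; $110,000 × 33% = $36,300. Combined base = $294,000 + $46,497 = $340,497.
Three or more prior convictions of any kind (+$2,250 flat): $340,497 + $2,250 = $342,747.
Defendant is a documented gang member (+$5,750 flat): $342,747 + $5,750 = $348,497.
Continuous local residence of ten or more years (−40%): $348,497 × 0.6 = $209,098.20.
Verified full-time employment (−40%): $209,098.20 × 0.6 = $125,458.92.
Strong family ties in the jurisdiction (−5%): $125,458.92 × 0.95 = $119,185.97.
$119,185.97 is within the $725,000 maximum.
Rounded to the nearest dollar: $119,186.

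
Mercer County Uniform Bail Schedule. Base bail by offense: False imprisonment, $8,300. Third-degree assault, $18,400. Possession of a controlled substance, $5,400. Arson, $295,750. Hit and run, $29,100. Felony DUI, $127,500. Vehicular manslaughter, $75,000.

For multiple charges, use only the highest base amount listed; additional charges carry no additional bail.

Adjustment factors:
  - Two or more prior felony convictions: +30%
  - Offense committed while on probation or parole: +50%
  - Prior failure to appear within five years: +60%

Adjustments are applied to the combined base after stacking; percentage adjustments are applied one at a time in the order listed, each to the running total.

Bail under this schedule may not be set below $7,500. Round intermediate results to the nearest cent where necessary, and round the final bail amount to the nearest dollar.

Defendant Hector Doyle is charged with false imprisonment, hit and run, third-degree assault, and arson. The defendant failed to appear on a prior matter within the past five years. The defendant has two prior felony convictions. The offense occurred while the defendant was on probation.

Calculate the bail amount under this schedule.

Base amounts from the schedule: false imprisonment $8,300; hit and run $29,100; third-degree assault $18,400; arson $295,750.
Stacking rule: use the highest base only. Highest is arson at $295,750. Combined base = $295,750.
Two or more prior felony convictions (+30%): $295,750 × 1.3 = $384,475.
Offense committed while on probation or parole (+50%): $384,475 × 1.5 = $576,712.50.
Prior failure to appear within five years (+60%): $576,712.50 × 1.6 = $922,740.
$922,740 is at or above the $7,500 minimum.

$922,740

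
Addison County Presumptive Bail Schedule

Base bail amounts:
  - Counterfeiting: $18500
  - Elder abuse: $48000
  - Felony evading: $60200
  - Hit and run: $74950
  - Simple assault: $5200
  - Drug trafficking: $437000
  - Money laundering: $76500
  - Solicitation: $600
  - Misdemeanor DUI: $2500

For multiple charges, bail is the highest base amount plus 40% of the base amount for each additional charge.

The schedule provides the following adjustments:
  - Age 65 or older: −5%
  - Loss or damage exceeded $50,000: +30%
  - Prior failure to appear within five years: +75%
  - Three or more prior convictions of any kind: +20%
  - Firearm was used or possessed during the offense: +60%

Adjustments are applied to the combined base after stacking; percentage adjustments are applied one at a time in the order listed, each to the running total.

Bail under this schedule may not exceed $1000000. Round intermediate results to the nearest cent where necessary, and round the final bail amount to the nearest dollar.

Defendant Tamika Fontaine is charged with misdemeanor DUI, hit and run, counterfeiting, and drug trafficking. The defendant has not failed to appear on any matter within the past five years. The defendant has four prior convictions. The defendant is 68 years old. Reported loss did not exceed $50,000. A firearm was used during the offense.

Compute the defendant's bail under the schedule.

$867093

Base amounts from the schedule: misdemeanor DUI $2500; hit and run $74950; counterfeiting $18500; drug trafficking $437000.
Stacking rule: highest base plus 40% of each additional charge. Highest is drug trafficking at $437000. Additional: $2500 × 40% = $1000; $74950 × 40% = $29980; $18500 × 40% = $7400. Combined base = $437000 + $38380 = $475380.
Age 65 or older (−5%): $475380 × 0.95 = $451611.
Three or more prior convictions of any kind (+20%): $451611 × 1.2 = $541933.20.
Firearm was used or possessed during the offense (+60%): $541933.20 × 1.6 = $867093.12.
$867093.12 is within the $1000000 maximum.
Rounded to the nearest dollar: $867093.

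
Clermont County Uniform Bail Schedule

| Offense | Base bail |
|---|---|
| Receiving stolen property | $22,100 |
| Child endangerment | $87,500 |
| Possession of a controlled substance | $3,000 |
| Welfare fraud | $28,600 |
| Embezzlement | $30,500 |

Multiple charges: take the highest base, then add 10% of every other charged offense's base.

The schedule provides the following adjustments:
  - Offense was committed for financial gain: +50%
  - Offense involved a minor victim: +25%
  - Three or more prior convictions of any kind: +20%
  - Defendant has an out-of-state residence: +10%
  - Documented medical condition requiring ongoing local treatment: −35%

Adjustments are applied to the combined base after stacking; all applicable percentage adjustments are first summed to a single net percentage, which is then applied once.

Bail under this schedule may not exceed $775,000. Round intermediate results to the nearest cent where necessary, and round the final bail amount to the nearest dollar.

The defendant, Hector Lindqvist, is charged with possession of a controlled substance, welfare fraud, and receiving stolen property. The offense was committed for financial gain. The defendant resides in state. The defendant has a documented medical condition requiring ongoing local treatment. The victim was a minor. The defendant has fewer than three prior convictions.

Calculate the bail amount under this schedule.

Base amounts from the schedule: possession of a controlled substance $3,000; welfare fraud $28,600; receiving stolen property $22,100.
Stacking rule: highest base plus 10% of each additional charge. Highest is welfare fraud at $28,600. Additional: $3,000 × 10% = $300; $22,100 × 10% = $2,210. Combined base = $28,600 + $2,510 = $31,110.
Net percentage adjustment: +50% +25% −35% = +40%. $31,110 × 1.4 = $43,554.
$43,554 is within the $775,000 maximum.

$43,554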